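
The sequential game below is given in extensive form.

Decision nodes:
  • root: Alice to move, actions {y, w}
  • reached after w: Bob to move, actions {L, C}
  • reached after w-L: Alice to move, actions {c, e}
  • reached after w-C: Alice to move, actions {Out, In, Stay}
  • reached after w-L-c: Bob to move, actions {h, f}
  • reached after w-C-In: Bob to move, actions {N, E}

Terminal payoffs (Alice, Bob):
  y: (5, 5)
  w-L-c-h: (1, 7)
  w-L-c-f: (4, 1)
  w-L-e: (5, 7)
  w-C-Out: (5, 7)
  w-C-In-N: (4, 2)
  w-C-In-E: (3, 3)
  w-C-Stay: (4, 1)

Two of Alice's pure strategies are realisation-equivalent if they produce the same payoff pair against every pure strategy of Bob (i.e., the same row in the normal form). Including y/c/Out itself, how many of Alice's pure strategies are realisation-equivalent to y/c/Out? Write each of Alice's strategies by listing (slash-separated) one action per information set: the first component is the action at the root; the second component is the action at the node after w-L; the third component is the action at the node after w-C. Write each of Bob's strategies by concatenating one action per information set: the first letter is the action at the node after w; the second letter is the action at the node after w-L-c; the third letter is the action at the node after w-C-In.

Row for y/c/Out (columns LhN, LhE, LfN, LfE, ChN, ChE, CfN, CfE): (5,5) (5,5) (5,5) (5,5) (5,5) (5,5) (5,5) (5,5).
Under y/c/Out, Alice's choice at the node after w-L and at the node after w-C can never be reached regardless of what Bob does, so varying those choices leaves every outcome unchanged.
Holding the reachable choices fixed and varying the unreachable ones freely already gives 2 × 3 = 6 equivalent strategies.
No other strategy reproduces this row, so those 6 are the full class: y/c/Out, y/c/In, y/c/Stay, y/e/Out, y/e/In, y/e/Stay.

6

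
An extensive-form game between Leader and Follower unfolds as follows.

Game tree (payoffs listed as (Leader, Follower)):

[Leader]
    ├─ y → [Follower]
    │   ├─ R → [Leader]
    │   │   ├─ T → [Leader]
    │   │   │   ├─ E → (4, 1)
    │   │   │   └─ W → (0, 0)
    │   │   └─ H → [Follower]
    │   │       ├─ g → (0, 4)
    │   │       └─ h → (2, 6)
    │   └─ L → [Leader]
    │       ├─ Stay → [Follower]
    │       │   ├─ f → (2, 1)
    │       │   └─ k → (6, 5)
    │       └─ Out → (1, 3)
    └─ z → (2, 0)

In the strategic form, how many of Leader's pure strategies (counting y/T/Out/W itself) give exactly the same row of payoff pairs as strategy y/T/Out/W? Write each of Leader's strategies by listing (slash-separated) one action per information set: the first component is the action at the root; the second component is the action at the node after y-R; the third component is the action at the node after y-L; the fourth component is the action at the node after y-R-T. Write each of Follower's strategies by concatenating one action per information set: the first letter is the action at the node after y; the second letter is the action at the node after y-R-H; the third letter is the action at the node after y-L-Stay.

Row for y/T/Out/W (columns Rgf, Rgk, Rhf, Rhk, Lgf, Lgk, Lhf, Lhk): (0,0) (0,0) (0,0) (0,0) (1,3) (1,3) (1,3) (1,3).
Every one of Leader's information sets is on the play path for some reply by Follower when Leader follows y/T/Out/W.
Changing the action at any of them therefore changes at least one column, so only y/T/Out/W itself gives this row.

1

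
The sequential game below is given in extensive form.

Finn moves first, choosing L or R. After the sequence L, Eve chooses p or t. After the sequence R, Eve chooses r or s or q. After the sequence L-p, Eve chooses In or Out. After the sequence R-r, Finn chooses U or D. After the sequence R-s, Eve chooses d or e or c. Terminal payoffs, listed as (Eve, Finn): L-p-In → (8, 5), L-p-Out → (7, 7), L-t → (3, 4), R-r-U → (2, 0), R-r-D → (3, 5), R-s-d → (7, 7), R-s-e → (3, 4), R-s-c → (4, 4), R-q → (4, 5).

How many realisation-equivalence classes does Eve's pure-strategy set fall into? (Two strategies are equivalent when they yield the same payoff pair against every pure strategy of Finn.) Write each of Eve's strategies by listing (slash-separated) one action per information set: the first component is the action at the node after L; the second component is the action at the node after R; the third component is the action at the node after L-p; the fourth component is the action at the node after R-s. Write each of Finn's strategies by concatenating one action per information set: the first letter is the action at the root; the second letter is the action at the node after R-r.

15

Eve has 36 pure strategies: p/r/In/d, p/r/In/e, p/r/In/c, p/r/Out/d, p/r/Out/e, p/r/Out/c, p/s/In/d, p/s/In/e, p/s/In/c, p/s/Out/d, p/s/Out/e, p/s/Out/c, p/q/In/d, p/q/In/e, p/q/In/c, p/q/Out/d, p/q/Out/e, p/q/Out/c, t/r/In/d, t/r/In/e, t/r/In/c, t/r/Out/d, t/r/Out/e, t/r/Out/c, t/s/In/d, t/s/In/e, t/s/In/c, t/s/Out/d, t/s/Out/e, t/s/Out/c, t/q/In/d, t/q/In/e, t/q/In/c, t/q/Out/d, t/q/Out/e, t/q/Out/c. Columns: LU, LD, RU, RD.
{p/r/In/d, p/r/In/e, p/r/In/c} → row (8,5) (8,5) (2,0) (3,5)
{p/r/Out/d, p/r/Out/e, p/r/Out/c} → row (7,7) (7,7) (2,0) (3,5)
{p/s/In/d} → row (8,5) (8,5) (7,7) (7,7)
{p/s/In/e} → row (8,5) (8,5) (3,4) (3,4)
{p/s/In/c} → row (8,5) (8,5) (4,4) (4,4)
{p/s/Out/d} → row (7,7) (7,7) (7,7) (7,7)
{p/s/Out/e} → row (7,7) (7,7) (3,4) (3,4)
{p/s/Out/c} → row (7,7) (7,7) (4,4) (4,4)
{p/q/In/d, p/q/In/e, p/q/In/c} → row (8,5) (8,5) (4,5) (4,5)
{p/q/Out/d, p/q/Out/e, p/q/Out/c} → row (7,7) (7,7) (4,5) (4,5)
{t/r/In/d, t/r/In/e, t/r/In/c, t/r/Out/d, t/r/Out/e, t/r/Out/c} → row (3,4) (3,4) (2,0) (3,5)
{t/s/In/d, t/s/Out/d} → row (3,4) (3,4) (7,7) (7,7)
{t/s/In/e, t/s/Out/e} → row (3,4) (3,4) (3,4) (3,4)
{t/s/In/c, t/s/Out/c} → row (3,4) (3,4) (4,4) (4,4)
{t/q/In/d, t/q/In/e, t/q/In/c, t/q/Out/d, t/q/Out/e, t/q/Out/c} → row (3,4) (3,4) (4,5) (4,5)
That's 15 distinct rows out of 36 strategies.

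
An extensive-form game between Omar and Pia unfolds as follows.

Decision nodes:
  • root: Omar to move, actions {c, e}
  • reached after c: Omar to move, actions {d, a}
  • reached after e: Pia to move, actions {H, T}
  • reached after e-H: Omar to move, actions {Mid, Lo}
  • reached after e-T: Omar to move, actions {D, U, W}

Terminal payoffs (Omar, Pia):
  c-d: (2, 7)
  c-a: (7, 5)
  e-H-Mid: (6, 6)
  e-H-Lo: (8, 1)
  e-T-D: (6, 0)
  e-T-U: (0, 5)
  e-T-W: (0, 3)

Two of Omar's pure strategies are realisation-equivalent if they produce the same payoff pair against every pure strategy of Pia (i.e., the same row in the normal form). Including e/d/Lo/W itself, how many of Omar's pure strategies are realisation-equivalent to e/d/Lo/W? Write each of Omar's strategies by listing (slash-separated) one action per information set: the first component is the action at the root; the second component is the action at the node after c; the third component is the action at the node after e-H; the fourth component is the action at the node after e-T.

2

Row for e/d/Lo/W (columns H, T): (8,1) (0,3).
Under e/d/Lo/W, Omar's choice at the node after c can never be reached regardless of what Pia does, so varying those choices leaves every outcome unchanged.
Holding the reachable choices fixed and varying the unreachable one freely already gives 2 equivalent strategies.
No other strategy reproduces this row, so those 2 are the full class: e/d/Lo/W, e/a/Lo/W.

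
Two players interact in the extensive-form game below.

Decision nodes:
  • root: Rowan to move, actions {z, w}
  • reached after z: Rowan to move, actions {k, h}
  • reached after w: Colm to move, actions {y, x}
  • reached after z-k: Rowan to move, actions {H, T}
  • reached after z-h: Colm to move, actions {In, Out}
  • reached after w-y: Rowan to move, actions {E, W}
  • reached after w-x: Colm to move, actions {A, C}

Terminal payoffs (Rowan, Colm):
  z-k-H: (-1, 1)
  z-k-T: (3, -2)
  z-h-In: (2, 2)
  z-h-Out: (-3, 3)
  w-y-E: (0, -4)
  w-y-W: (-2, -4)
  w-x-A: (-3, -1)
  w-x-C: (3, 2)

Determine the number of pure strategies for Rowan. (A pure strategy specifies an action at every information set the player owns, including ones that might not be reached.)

16

Rowan owns the root with actions {z, w} — two choices.
Rowan owns the node after z with actions {k, h} — two choices.
Rowan owns the node after z-k with actions {H, T} — two choices.
Rowan owns the node after w-y with actions {E, W} — two choices.
A pure strategy fixes one action at each information set independently, so the count is the product 2 × 2 × 2 × 2 = 16.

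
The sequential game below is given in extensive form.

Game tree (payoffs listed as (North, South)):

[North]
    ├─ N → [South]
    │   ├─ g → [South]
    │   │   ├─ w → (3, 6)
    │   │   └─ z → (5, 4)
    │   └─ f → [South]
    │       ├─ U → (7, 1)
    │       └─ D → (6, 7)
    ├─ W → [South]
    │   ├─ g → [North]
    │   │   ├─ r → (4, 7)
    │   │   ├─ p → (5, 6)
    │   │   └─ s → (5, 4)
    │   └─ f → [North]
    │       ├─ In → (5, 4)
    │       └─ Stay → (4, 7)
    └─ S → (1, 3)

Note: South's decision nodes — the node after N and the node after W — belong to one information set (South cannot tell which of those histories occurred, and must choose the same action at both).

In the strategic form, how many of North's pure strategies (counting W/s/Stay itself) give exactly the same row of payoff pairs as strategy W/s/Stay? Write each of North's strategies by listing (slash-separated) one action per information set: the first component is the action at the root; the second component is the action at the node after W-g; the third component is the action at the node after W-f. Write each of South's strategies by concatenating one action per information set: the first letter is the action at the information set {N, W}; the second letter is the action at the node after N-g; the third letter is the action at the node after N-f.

1

Row for W/s/Stay (columns gwU, gwD, gzU, gzD, fwU, fwD, fzU, fzD): (5,4) (5,4) (5,4) (5,4) (4,7) (4,7) (4,7) (4,7).
Every one of North's information sets is on the play path for some reply by South when North follows W/s/Stay.
Changing the action at any of them therefore changes at least one column, so only W/s/Stay itself gives this row.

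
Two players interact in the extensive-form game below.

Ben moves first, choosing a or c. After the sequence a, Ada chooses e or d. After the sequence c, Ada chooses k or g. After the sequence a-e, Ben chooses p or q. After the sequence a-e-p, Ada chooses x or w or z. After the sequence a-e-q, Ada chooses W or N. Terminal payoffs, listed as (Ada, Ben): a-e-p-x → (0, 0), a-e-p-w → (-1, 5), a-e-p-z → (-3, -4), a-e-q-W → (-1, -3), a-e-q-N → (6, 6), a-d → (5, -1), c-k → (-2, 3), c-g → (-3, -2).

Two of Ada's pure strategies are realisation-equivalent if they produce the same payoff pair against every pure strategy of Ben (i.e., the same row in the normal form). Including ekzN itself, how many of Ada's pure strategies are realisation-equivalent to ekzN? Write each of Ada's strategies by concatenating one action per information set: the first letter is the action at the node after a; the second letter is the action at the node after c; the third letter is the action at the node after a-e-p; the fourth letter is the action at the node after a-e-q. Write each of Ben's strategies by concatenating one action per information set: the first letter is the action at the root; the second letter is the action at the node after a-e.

1

Row for ekzN (columns ap, aq, cp, cq): (-3,-4) (6,6) (-2,3) (-2,3).
Every one of Ada's information sets is on the play path for some reply by Ben when Ada follows ekzN.
Changing the action at any of them therefore changes at least one column, so only ekzN itself gives this row.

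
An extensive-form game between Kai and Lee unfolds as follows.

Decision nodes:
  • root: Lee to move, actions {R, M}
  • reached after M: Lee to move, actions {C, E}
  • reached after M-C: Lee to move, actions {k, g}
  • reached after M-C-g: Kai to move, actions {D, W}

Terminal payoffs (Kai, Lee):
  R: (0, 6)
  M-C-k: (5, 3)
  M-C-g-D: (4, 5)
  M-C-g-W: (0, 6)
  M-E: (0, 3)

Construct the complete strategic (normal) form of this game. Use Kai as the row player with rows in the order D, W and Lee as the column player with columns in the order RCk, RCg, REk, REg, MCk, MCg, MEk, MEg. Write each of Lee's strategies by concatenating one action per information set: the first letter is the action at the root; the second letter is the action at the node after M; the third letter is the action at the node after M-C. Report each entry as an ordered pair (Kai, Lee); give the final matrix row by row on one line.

D: (0,6) (0,6) (0,6) (0,6) (5,3) (4,5) (0,3) (0,3) | W: (0,6) (0,6) (0,6) (0,6) (5,3) (0,6) (0,3) (0,3)

          RCk      RCg      REk      REg      MCk      MCg      MEk      MEg
   D    (0,6)    (0,6)    (0,6)    (0,6)    (5,3)    (4,5)    (0,3)    (0,3)
   W    (0,6)    (0,6)    (0,6)    (0,6)    (5,3)    (0,6)    (0,3)    (0,3)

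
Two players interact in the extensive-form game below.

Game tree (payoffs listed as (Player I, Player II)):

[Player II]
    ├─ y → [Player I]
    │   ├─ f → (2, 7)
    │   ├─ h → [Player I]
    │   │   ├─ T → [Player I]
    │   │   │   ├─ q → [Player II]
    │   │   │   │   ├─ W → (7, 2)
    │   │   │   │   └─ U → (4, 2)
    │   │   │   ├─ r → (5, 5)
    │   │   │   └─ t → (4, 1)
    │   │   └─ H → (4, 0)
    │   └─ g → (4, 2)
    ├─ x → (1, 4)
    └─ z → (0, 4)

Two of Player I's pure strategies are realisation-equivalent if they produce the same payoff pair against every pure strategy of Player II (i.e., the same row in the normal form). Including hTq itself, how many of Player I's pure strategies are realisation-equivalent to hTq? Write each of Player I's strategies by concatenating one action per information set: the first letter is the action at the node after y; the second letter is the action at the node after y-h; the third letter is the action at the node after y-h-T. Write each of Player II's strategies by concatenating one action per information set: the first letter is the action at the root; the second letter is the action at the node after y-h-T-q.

Row for hTq (columns yW, yU, xW, xU, zW, zU): (7,2) (4,2) (1,4) (1,4) (0,4) (0,4).
Every one of Player I's information sets is on the play path for some reply by Player II when Player I follows hTq.
Changing the action at any of them therefore changes at least one column, so only hTq itself gives this row.

1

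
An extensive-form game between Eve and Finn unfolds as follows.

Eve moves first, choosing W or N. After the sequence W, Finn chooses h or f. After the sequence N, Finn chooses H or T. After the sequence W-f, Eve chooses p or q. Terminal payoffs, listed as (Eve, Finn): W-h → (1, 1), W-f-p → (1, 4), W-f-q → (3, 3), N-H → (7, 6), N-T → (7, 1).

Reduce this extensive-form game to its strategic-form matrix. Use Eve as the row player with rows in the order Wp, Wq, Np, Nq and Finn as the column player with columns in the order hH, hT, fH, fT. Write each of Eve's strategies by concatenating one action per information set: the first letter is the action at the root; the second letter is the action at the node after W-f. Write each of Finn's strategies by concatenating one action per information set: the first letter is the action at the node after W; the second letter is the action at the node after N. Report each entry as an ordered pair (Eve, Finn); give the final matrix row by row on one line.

Wp: (1,1) (1,1) (1,4) (1,4) | Wq: (1,1) (1,1) (3,3) (3,3) | Np: (7,6) (7,1) (7,6) (7,1) | Nq: (7,6) (7,1) (7,6) (7,1)

Row Wp: hH→(1,1), hT→(1,1), fH→(1,4), fT→(1,4)
Row Wq: hH→(1,1), hT→(1,1), fH→(3,3), fT→(3,3)
Row Np: hH→(7,6), hT→(7,1), fH→(7,6), fT→(7,1)
Row Nq: hH→(7,6), hT→(7,1), fH→(7,6), fT→(7,1)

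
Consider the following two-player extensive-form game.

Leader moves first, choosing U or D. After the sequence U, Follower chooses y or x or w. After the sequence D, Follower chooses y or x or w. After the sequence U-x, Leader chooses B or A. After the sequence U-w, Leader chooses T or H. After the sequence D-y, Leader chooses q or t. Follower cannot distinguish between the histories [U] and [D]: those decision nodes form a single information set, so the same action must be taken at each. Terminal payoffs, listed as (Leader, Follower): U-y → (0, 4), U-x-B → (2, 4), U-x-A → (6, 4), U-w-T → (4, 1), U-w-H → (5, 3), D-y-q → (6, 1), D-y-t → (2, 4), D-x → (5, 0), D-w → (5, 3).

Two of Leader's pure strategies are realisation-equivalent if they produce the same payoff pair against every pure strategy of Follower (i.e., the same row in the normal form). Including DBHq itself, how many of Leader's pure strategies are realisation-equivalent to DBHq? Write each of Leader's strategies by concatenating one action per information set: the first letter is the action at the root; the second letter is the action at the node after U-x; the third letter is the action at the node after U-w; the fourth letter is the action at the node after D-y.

Row for DBHq (columns y, x, w): (6,1) (5,0) (5,3).
Under DBHq, Leader's choice at the node after U-x and at the node after U-w can never be reached regardless of what Follower does, so varying those choices leaves every outcome unchanged.
Holding the reachable choices fixed and varying the unreachable ones freely already gives 2 × 2 = 4 equivalent strategies.
No other strategy reproduces this row, so those 4 are the full class: DBTq, DBHq, DATq, DAHq.

4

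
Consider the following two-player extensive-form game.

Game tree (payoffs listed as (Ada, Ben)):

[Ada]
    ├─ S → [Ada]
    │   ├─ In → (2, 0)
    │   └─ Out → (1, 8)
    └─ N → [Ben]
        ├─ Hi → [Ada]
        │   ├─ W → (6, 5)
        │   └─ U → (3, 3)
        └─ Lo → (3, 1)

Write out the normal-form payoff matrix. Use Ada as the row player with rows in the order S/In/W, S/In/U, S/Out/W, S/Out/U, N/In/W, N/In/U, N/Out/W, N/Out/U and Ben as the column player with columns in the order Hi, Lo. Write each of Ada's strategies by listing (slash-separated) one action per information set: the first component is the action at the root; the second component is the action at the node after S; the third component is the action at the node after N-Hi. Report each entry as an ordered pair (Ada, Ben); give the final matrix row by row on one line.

S/In/W: (2,0) (2,0) | S/In/U: (2,0) (2,0) | S/Out/W: (1,8) (1,8) | S/Out/U: (1,8) (1,8) | N/In/W: (6,5) (3,1) | N/In/U: (3,3) (3,1) | N/Out/W: (6,5) (3,1) | N/Out/U: (3,3) (3,1)

              Hi       Lo
 S/In/W    (2,0)    (2,0)
 S/In/U    (2,0)    (2,0)
S/Out/W    (1,8)    (1,8)
S/Out/U    (1,8)    (1,8)
 N/In/W    (6,5)    (3,1)
 N/In/U    (3,3)    (3,1)
N/Out/W    (6,5)    (3,1)
N/Out/U    (3,3)    (3,1)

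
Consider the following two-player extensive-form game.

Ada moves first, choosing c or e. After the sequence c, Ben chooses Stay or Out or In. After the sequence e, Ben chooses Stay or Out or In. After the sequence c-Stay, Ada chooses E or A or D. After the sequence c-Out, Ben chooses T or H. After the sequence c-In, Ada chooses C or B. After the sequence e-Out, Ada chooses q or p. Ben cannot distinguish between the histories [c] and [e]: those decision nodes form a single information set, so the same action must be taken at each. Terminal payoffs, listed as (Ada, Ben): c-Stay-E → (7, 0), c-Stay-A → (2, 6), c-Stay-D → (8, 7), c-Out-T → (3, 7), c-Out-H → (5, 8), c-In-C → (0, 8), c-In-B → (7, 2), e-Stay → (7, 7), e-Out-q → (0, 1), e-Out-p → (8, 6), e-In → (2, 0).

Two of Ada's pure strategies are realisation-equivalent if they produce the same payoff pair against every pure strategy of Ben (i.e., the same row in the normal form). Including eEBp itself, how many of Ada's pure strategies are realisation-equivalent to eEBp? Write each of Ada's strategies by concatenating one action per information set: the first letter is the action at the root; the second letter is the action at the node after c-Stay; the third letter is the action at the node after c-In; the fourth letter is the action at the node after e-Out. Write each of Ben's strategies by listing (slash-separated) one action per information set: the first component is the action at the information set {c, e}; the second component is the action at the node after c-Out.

Row for eEBp (columns Stay/T, Stay/H, Out/T, Out/H, In/T, In/H): (7,7) (7,7) (8,6) (8,6) (2,0) (2,0).
Under eEBp, Ada's choice at the node after c-Stay and at the node after c-In can never be reached regardless of what Ben does, so varying those choices leaves every outcome unchanged.
Holding the reachable choices fixed and varying the unreachable ones freely already gives 3 × 2 = 6 equivalent strategies.
No other strategy reproduces this row, so those 6 are the full class: eECp, eEBp, eACp, eABp, eDCp, eDBp.

6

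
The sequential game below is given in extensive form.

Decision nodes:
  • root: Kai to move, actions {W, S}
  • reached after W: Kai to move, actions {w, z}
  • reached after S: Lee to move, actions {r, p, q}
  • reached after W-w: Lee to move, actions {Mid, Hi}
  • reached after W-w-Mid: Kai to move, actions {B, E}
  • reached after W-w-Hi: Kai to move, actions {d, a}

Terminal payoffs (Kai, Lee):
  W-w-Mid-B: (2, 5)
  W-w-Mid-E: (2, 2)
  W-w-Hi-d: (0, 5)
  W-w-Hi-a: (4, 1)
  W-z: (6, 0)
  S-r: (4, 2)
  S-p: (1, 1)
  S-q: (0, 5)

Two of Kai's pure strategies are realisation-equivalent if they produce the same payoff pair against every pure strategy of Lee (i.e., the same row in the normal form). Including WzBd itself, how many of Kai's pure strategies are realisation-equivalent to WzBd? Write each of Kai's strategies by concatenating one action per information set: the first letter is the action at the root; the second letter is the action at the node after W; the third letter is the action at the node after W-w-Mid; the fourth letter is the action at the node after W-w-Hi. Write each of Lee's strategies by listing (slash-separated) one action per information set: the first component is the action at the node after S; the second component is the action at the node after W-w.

Row for WzBd (columns r/Mid, r/Hi, p/Mid, p/Hi, q/Mid, q/Hi): (6,0) (6,0) (6,0) (6,0) (6,0) (6,0).
Under WzBd, Kai's choice at the node after W-w-Mid and at the node after W-w-Hi can never be reached regardless of what Lee does, so varying those choices leaves every outcome unchanged.
Holding the reachable choices fixed and varying the unreachable ones freely already gives 2 × 2 = 4 equivalent strategies.
No other strategy reproduces this row, so those 4 are the full class: WzBd, WzBa, WzEd, WzEa.

4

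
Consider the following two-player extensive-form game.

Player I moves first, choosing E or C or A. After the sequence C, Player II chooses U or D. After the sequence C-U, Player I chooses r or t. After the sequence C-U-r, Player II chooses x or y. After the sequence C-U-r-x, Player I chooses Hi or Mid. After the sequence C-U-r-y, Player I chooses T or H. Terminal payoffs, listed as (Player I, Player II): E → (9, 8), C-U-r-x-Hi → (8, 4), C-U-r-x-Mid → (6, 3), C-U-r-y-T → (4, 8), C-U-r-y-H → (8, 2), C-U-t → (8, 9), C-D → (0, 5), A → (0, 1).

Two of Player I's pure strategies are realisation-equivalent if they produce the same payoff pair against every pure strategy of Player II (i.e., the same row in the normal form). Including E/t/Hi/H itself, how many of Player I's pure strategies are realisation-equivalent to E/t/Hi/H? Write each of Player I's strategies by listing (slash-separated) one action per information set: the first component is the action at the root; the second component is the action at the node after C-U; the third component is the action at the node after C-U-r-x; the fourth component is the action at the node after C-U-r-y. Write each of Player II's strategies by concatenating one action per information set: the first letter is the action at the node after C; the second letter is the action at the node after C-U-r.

Row for E/t/Hi/H (columns Ux, Uy, Dx, Dy): (9,8) (9,8) (9,8) (9,8).
Under E/t/Hi/H, Player I's choice at the node after C-U and at the node after C-U-r-x and at the node after C-U-r-y can never be reached regardless of what Player II does, so varying those choices leaves every outcome unchanged.
Holding the reachable choices fixed and varying the unreachable ones freely already gives 2 × 2 × 2 = 8 equivalent strategies.
No other strategy reproduces this row, so those 8 are the full class: E/r/Hi/T, E/r/Hi/H, E/r/Mid/T, E/r/Mid/H, E/t/Hi/T, E/t/Hi/H, E/t/Mid/T, E/t/Mid/H.

8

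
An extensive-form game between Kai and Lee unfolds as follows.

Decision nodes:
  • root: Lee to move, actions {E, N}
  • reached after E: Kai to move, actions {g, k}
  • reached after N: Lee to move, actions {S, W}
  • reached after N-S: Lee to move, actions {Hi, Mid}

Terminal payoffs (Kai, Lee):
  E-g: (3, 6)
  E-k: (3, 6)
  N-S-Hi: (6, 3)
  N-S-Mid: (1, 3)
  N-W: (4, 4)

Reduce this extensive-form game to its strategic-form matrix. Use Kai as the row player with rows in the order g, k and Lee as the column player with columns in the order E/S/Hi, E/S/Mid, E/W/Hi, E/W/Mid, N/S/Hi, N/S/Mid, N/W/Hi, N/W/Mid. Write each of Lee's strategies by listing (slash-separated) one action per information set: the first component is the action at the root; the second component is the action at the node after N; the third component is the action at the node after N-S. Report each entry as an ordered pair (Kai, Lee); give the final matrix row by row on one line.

g: (3,6) (3,6) (3,6) (3,6) (6,3) (1,3) (4,4) (4,4) | k: (3,6) (3,6) (3,6) (3,6) (6,3) (1,3) (4,4) (4,4)

Row g: E/S/Hi→(3,6), E/S/Mid→(3,6), E/W/Hi→(3,6), E/W/Mid→(3,6), N/S/Hi→(6,3), N/S/Mid→(1,3), N/W/Hi→(4,4), N/W/Mid→(4,4)
Row k: E/S/Hi→(3,6), E/S/Mid→(3,6), E/W/Hi→(3,6), E/W/Mid→(3,6), N/S/Hi→(6,3), N/S/Mid→(1,3), N/W/Hi→(4,4), N/W/Mid→(4,4)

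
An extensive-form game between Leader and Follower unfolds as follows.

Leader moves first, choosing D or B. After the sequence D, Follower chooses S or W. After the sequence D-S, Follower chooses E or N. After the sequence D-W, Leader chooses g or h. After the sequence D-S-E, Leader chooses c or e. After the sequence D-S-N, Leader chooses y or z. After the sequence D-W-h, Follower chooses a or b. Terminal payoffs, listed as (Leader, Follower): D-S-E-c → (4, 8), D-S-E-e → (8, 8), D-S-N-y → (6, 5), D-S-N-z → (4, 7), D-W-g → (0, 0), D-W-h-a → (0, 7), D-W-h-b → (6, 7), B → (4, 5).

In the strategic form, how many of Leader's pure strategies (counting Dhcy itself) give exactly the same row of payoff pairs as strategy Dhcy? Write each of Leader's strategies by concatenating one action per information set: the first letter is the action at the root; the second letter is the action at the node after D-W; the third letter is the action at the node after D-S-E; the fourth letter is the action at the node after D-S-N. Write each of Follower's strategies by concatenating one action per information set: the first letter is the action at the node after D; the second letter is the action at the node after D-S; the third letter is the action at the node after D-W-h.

Row for Dhcy (columns SEa, SEb, SNa, SNb, WEa, WEb, WNa, WNb): (4,8) (4,8) (6,5) (6,5) (0,7) (6,7) (0,7) (6,7).
Every one of Leader's information sets is on the play path for some reply by Follower when Leader follows Dhcy.
Changing the action at any of them therefore changes at least one column, so only Dhcy itself gives this row.

1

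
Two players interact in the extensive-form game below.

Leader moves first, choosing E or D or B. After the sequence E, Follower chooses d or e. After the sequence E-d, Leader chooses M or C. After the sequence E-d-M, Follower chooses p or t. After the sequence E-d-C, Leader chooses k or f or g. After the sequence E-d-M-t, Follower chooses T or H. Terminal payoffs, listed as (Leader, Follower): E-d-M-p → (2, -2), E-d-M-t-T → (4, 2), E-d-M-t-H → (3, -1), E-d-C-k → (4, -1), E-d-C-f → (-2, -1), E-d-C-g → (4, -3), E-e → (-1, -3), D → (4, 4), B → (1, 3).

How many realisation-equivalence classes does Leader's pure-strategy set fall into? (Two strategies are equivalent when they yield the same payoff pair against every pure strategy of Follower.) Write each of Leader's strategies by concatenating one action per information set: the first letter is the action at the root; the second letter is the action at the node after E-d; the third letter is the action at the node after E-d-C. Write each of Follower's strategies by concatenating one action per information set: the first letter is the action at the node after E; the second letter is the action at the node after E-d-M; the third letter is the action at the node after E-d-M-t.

Leader has 18 pure strategies: EMk, EMf, EMg, ECk, ECf, ECg, DMk, DMf, DMg, DCk, DCf, DCg, BMk, BMf, BMg, BCk, BCf, BCg. Columns: dpT, dpH, dtT, dtH, epT, epH, etT, etH.
{EMk, EMf, EMg} → row (2,-2) (2,-2) (4,2) (3,-1) (-1,-3) (-1,-3) (-1,-3) (-1,-3)
{ECk} → row (4,-1) (4,-1) (4,-1) (4,-1) (-1,-3) (-1,-3) (-1,-3) (-1,-3)
{ECf} → row (-2,-1) (-2,-1) (-2,-1) (-2,-1) (-1,-3) (-1,-3) (-1,-3) (-1,-3)
{ECg} → row (4,-3) (4,-3) (4,-3) (4,-3) (-1,-3) (-1,-3) (-1,-3) (-1,-3)
{DMk, DMf, DMg, DCk, DCf, DCg} → row (4,4) (4,4) (4,4) (4,4) (4,4) (4,4) (4,4) (4,4)
{BMk, BMf, BMg, BCk, BCf, BCg} → row (1,3) (1,3) (1,3) (1,3) (1,3) (1,3) (1,3) (1,3)
That's 6 distinct rows out of 18 strategies.

6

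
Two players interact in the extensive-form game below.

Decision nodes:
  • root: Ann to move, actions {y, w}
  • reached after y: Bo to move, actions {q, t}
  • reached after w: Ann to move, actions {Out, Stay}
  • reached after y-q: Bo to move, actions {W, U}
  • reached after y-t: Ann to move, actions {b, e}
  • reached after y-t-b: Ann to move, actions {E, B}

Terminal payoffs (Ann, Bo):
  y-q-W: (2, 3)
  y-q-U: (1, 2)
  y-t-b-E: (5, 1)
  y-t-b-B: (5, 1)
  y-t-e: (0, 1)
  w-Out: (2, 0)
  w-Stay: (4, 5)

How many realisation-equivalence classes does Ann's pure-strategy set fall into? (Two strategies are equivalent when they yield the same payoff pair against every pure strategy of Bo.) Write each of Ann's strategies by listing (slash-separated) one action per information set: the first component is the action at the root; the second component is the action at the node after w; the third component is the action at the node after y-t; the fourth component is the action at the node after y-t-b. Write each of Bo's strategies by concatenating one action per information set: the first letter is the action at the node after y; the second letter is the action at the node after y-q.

Ann has 16 pure strategies: y/Out/b/E, y/Out/b/B, y/Out/e/E, y/Out/e/B, y/Stay/b/E, y/Stay/b/B, y/Stay/e/E, y/Stay/e/B, w/Out/b/E, w/Out/b/B, w/Out/e/E, w/Out/e/B, w/Stay/b/E, w/Stay/b/B, w/Stay/e/E, w/Stay/e/B. Columns: qW, qU, tW, tU.
{y/Out/b/E, y/Out/b/B, y/Stay/b/E, y/Stay/b/B} → row (2,3) (1,2) (5,1) (5,1)
{y/Out/e/E, y/Out/e/B, y/Stay/e/E, y/Stay/e/B} → row (2,3) (1,2) (0,1) (0,1)
{w/Out/b/E, w/Out/b/B, w/Out/e/E, w/Out/e/B} → row (2,0) (2,0) (2,0) (2,0)
{w/Stay/b/E, w/Stay/b/B, w/Stay/e/E, w/Stay/e/B} → row (4,5) (4,5) (4,5) (4,5)
That's 4 distinct rows out of 16 strategies.

4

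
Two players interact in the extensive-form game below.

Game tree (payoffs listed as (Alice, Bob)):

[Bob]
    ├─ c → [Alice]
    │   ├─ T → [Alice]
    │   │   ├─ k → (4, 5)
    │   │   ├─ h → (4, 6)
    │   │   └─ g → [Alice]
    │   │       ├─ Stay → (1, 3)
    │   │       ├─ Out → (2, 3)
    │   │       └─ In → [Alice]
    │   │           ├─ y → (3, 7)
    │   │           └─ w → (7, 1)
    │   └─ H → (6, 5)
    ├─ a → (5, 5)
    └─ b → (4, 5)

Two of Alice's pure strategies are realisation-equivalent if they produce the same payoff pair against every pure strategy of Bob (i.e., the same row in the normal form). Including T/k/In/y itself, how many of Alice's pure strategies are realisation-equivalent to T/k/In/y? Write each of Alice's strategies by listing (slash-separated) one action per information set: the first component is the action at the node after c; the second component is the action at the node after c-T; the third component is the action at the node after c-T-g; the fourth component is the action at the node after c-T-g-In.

6

Row for T/k/In/y (columns c, a, b): (4,5) (5,5) (4,5).
Under T/k/In/y, Alice's choice at the node after c-T-g and at the node after c-T-g-In can never be reached regardless of what Bob does, so varying those choices leaves every outcome unchanged.
Holding the reachable choices fixed and varying the unreachable ones freely already gives 3 × 2 = 6 equivalent strategies.
No other strategy reproduces this row, so those 6 are the full class: T/k/Stay/y, T/k/Stay/w, T/k/Out/y, T/k/Out/w, T/k/In/y, T/k/In/w.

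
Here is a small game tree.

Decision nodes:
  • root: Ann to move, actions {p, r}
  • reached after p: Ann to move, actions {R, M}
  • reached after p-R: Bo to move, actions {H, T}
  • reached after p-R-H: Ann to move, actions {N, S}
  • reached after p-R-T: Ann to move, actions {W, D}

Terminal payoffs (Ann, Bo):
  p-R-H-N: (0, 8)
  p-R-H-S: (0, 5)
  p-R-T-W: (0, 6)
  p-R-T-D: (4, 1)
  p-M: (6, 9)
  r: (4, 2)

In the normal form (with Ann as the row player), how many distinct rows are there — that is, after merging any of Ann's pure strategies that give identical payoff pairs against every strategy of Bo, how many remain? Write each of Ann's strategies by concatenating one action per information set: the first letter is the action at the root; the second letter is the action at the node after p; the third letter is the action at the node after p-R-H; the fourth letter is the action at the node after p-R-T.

6

Ann has 16 pure strategies: pRNW, pRND, pRSW, pRSD, pMNW, pMND, pMSW, pMSD, rRNW, rRND, rRSW, rRSD, rMNW, rMND, rMSW, rMSD. Columns: H, T.
{pRNW} → row (0,8) (0,6)
{pRND} → row (0,8) (4,1)
{pRSW} → row (0,5) (0,6)
{pRSD} → row (0,5) (4,1)
{pMNW, pMND, pMSW, pMSD} → row (6,9) (6,9)
{rRNW, rRND, rRSW, rRSD, rMNW, rMND, rMSW, rMSD} → row (4,2) (4,2)
That's 6 distinct rows out of 16 strategies.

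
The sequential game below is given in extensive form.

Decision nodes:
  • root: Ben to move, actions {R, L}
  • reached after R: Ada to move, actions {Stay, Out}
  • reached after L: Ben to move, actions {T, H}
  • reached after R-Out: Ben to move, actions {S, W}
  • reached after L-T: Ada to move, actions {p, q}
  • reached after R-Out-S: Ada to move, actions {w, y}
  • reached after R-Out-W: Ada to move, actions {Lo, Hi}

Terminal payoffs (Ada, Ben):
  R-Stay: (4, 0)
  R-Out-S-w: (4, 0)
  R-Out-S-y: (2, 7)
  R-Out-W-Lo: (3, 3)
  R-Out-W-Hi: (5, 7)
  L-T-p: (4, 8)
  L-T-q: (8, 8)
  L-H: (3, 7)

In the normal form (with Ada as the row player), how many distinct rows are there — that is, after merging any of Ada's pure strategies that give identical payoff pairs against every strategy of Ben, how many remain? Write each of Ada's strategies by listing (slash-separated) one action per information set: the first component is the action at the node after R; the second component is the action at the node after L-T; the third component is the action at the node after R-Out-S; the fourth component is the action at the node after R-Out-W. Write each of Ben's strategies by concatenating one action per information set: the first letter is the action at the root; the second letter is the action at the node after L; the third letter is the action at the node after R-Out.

10

Ada has 16 pure strategies: Stay/p/w/Lo, Stay/p/w/Hi, Stay/p/y/Lo, Stay/p/y/Hi, Stay/q/w/Lo, Stay/q/w/Hi, Stay/q/y/Lo, Stay/q/y/Hi, Out/p/w/Lo, Out/p/w/Hi, Out/p/y/Lo, Out/p/y/Hi, Out/q/w/Lo, Out/q/w/Hi, Out/q/y/Lo, Out/q/y/Hi. Columns: RTS, RTW, RHS, RHW, LTS, LTW, LHS, LHW.
{Stay/p/w/Lo, Stay/p/w/Hi, Stay/p/y/Lo, Stay/p/y/Hi} → row (4,0) (4,0) (4,0) (4,0) (4,8) (4,8) (3,7) (3,7)
{Stay/q/w/Lo, Stay/q/w/Hi, Stay/q/y/Lo, Stay/q/y/Hi} → row (4,0) (4,0) (4,0) (4,0) (8,8) (8,8) (3,7) (3,7)
{Out/p/w/Lo} → row (4,0) (3,3) (4,0) (3,3) (4,8) (4,8) (3,7) (3,7)
{Out/p/w/Hi} → row (4,0) (5,7) (4,0) (5,7) (4,8) (4,8) (3,7) (3,7)
{Out/p/y/Lo} → row (2,7) (3,3) (2,7) (3,3) (4,8) (4,8) (3,7) (3,7)
{Out/p/y/Hi} → row (2,7) (5,7) (2,7) (5,7) (4,8) (4,8) (3,7) (3,7)
{Out/q/w/Lo} → row (4,0) (3,3) (4,0) (3,3) (8,8) (8,8) (3,7) (3,7)
{Out/q/w/Hi} → row (4,0) (5,7) (4,0) (5,7) (8,8) (8,8) (3,7) (3,7)
{Out/q/y/Lo} → row (2,7) (3,3) (2,7) (3,3) (8,8) (8,8) (3,7) (3,7)
{Out/q/y/Hi} → row (2,7) (5,7) (2,7) (5,7) (8,8) (8,8) (3,7) (3,7)
That's 10 distinct rows out of 16 strategies.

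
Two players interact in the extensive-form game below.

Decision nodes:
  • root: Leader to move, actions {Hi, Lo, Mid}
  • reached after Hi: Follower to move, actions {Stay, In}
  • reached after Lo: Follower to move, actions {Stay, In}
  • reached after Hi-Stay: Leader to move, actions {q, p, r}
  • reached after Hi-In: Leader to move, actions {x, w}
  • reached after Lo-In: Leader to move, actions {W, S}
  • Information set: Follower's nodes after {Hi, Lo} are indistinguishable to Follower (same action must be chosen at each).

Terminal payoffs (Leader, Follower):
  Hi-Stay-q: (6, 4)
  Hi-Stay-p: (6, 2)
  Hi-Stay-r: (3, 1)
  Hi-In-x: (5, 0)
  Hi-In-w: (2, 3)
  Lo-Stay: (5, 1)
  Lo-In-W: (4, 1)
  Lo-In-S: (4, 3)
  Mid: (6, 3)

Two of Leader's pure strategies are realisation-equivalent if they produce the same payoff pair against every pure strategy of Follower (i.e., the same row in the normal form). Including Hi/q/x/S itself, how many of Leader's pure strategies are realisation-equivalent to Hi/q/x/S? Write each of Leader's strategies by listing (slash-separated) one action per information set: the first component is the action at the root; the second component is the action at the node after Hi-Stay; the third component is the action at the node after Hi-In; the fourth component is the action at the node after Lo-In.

2

Row for Hi/q/x/S (columns Stay, In): (6,4) (5,0).
Under Hi/q/x/S, Leader's choice at the node after Lo-In can never be reached regardless of what Follower does, so varying those choices leaves every outcome unchanged.
Holding the reachable choices fixed and varying the unreachable one freely already gives 2 equivalent strategies.
No other strategy reproduces this row, so those 2 are the full class: Hi/q/x/W, Hi/q/x/S.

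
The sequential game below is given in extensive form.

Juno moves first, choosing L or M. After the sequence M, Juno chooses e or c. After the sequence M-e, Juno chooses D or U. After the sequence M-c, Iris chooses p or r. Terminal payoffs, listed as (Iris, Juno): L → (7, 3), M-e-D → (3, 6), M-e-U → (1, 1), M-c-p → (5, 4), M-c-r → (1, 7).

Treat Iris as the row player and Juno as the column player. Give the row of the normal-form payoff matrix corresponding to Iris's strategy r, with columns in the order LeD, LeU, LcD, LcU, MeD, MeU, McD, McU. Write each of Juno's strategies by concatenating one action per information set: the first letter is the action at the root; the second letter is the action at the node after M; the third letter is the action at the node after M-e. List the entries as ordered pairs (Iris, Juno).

vs LeD: Juno plays L → (7, 3)
vs LeU: Juno plays L → (7, 3)
vs LcD: Juno plays L → (7, 3)
vs LcU: Juno plays L → (7, 3)
vs MeD: Juno plays M → Juno plays e at [M] → Juno plays D at [M-e] → (3, 6)
vs MeU: Juno plays M → Juno plays e at [M] → Juno plays U at [M-e] → (1, 1)
vs McD: Juno plays M → Juno plays c at [M] → Iris plays r at [M-c] → (1, 7)
vs McU: Juno plays M → Juno plays c at [M] → Iris plays r at [M-c] → (1, 7)

(7,3) (7,3) (7,3) (7,3) (3,6) (1,1) (1,7) (1,7)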